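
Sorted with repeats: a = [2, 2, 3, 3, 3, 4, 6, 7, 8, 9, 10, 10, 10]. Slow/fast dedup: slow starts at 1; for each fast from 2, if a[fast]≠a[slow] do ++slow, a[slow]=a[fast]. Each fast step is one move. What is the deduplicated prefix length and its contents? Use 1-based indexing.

length 8; prefix = [2, 3, 4, 6, 7, 8, 9, 10]

(s=1,f=2) a[fast]=2=a[slow] dup → fast++
(s=1,f=3) a[fast]=3≠a[slow]=2 write a[2]=3 → slow++,fast++
(s=2,f=4) a[fast]=3=a[slow] dup → fast++
(s=2,f=5) a[fast]=3=a[slow] dup → fast++
(s=2,f=6) a[fast]=4≠a[slow]=3 write a[3]=4 → slow++,fast++
(s=3,f=7) a[fast]=6≠a[slow]=4 write a[4]=6 → slow++,fast++
(s=4,f=8) a[fast]=7≠a[slow]=6 write a[5]=7 → slow++,fast++
(s=5,f=9) a[fast]=8≠a[slow]=7 write a[6]=8 → slow++,fast++
(s=6,f=10) a[fast]=9≠a[slow]=8 write a[7]=9 → slow++,fast++
(s=7,f=11) a[fast]=10≠a[slow]=9 write a[8]=10 → slow++,fast++
(s=8,f=12) a[fast]=10=a[slow] dup → fast++
(s=8,f=13) a[fast]=10=a[slow] dup → fast++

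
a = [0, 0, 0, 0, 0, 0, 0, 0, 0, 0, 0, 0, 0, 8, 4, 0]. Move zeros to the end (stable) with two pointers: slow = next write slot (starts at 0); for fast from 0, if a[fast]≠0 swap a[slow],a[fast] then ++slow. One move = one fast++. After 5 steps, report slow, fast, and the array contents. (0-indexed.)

slow=0, fast=5, a=[0, 0, 0, 0, 0, 0, 0, 0, 0, 0, 0, 0, 0, 8, 4, 0]

(s=0,f=0) a[fast]=0 → fast++
(s=0,f=1) a[fast]=0 → fast++
(s=0,f=2) a[fast]=0 → fast++
(s=0,f=3) a[fast]=0 → fast++
(s=0,f=4) a[fast]=0 → fast++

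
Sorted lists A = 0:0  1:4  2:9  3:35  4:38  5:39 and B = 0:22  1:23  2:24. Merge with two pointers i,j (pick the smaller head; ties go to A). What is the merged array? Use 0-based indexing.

i=0 j=0: A[i]=0<=B[j]=22 take 0, i++
i=1 j=0: A[i]=4<=B[j]=22 take 4, i++
i=2 j=0: A[i]=9<=B[j]=22 take 9, i++
i=3 j=0: A[i]=35>B[j]=22 take 22, j++
i=3 j=1: A[i]=35>B[j]=23 take 23, j++
i=3 j=2: A[i]=35>B[j]=24 take 24, j++
i=3 j=3: B done, take A[i]=35, i++
i=4 j=3: B done, take A[i]=38, i++
i=5 j=3: B done, take A[i]=39, i++

[0, 4, 9, 22, 23, 24, 35, 38, 39]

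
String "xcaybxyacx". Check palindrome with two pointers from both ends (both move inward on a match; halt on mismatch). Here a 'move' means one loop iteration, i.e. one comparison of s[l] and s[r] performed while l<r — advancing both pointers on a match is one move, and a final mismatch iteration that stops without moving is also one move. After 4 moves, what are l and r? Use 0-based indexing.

l=0 r=9: 'x'=='x', l++,r--
l=1 r=8: 'c'=='c', l++,r--
l=2 r=7: 'a'=='a', l++,r--
l=3 r=6: 'y'=='y', l++,r--

l=4, r=5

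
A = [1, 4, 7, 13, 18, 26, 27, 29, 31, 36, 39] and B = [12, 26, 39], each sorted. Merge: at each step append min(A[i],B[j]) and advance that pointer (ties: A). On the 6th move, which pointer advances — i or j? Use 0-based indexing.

i

i=0 j=0: A[i]=1<=B[j]=12 take 1, i++
i=1 j=0: A[i]=4<=B[j]=12 take 4, i++
i=2 j=0: A[i]=7<=B[j]=12 take 7, i++
i=3 j=0: A[i]=13>B[j]=12 take 12, j++
i=3 j=1: A[i]=13<=B[j]=26 take 13, i++
i=4 j=1: A[i]=18<=B[j]=26 take 18, i++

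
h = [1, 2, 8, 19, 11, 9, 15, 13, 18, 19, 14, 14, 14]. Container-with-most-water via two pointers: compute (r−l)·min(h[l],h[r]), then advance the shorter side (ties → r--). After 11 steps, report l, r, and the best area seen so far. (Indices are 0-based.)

l=0 r=12: min(1,14)*12=12 best=12 *, l++
l=1 r=12: min(2,14)*11=22 best=22 *, l++
l=2 r=12: min(8,14)*10=80 best=80 *, l++
l=3 r=12: min(19,14)*9=126 best=126 *, r--
l=3 r=11: min(19,14)*8=112 best=126, r--
l=3 r=10: min(19,14)*7=98 best=126, r--
l=3 r=9: min(19,19)*6=114 best=126, r--
l=3 r=8: min(19,18)*5=90 best=126, r--
l=3 r=7: min(19,13)*4=52 best=126, r--
l=3 r=6: min(19,15)*3=45 best=126, r--
l=3 r=5: min(19,9)*2=18 best=126, r--

l=3, r=4, best area=126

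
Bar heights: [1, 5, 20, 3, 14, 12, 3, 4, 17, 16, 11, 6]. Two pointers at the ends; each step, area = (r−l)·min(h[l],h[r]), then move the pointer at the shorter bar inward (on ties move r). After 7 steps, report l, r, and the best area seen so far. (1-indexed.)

l=3, r=7, best area=112

[1,12] min(1,6)*11=11 best=11 * → l++
[2,12] min(5,6)*10=50 best=50 * → l++
[3,12] min(20,6)*9=54 best=54 * → r--
[3,11] min(20,11)*8=88 best=88 * → r--
[3,10] min(20,16)*7=112 best=112 * → r--
[3,9] min(20,17)*6=102 best=112 → r--
[3,8] min(20,4)*5=20 best=112 → r--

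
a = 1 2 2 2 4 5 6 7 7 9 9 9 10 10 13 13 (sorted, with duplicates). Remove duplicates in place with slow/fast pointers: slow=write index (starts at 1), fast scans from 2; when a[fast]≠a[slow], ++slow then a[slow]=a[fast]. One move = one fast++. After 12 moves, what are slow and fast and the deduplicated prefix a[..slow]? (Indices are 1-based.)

(s=1,f=2) a[fast]=2≠a[slow]=1 write a[2]=2 → slow++,fast++
(s=2,f=3) a[fast]=2=a[slow] dup → fast++
(s=2,f=4) a[fast]=2=a[slow] dup → fast++
(s=2,f=5) a[fast]=4≠a[slow]=2 write a[3]=4 → slow++,fast++
(s=3,f=6) a[fast]=5≠a[slow]=4 write a[4]=5 → slow++,fast++
(s=4,f=7) a[fast]=6≠a[slow]=5 write a[5]=6 → slow++,fast++
(s=5,f=8) a[fast]=7≠a[slow]=6 write a[6]=7 → slow++,fast++
(s=6,f=9) a[fast]=7=a[slow] dup → fast++
(s=6,f=10) a[fast]=9≠a[slow]=7 write a[7]=9 → slow++,fast++
(s=7,f=11) a[fast]=9=a[slow] dup → fast++
(s=7,f=12) a[fast]=9=a[slow] dup → fast++
(s=7,f=13) a[fast]=10≠a[slow]=9 write a[8]=10 → slow++,fast++

slow=8, fast=14, prefix=[1, 2, 4, 5, 6, 7, 9, 10]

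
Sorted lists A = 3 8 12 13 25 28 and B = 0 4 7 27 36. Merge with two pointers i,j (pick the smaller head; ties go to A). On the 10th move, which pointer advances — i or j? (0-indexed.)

i

i=0 j=0: A[i]=3>B[j]=0 take 0, j++
i=0 j=1: A[i]=3<=B[j]=4 take 3, i++
i=1 j=1: A[i]=8>B[j]=4 take 4, j++
i=1 j=2: A[i]=8>B[j]=7 take 7, j++
i=1 j=3: A[i]=8<=B[j]=27 take 8, i++
i=2 j=3: A[i]=12<=B[j]=27 take 12, i++
i=3 j=3: A[i]=13<=B[j]=27 take 13, i++
i=4 j=3: A[i]=25<=B[j]=27 take 25, i++
i=5 j=3: A[i]=28>B[j]=27 take 27, j++
i=5 j=4: A[i]=28<=B[j]=36 take 28, i++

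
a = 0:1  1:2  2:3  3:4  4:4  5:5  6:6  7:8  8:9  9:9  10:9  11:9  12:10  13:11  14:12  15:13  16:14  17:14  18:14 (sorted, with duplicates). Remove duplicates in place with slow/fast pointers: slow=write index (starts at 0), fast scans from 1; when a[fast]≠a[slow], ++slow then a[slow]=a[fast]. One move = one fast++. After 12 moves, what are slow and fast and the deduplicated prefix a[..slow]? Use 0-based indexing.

slow=8, fast=13, prefix=[1, 2, 3, 4, 5, 6, 8, 9, 10]

slow=0 fast=1: a[fast]=2≠a[slow]=1 write a[1]=2, slow++,fast++
slow=1 fast=2: a[fast]=3≠a[slow]=2 write a[2]=3, slow++,fast++
slow=2 fast=3: a[fast]=4≠a[slow]=3 write a[3]=4, slow++,fast++
slow=3 fast=4: a[fast]=4=a[slow] dup, fast++
slow=3 fast=5: a[fast]=5≠a[slow]=4 write a[4]=5, slow++,fast++
slow=4 fast=6: a[fast]=6≠a[slow]=5 write a[5]=6, slow++,fast++
slow=5 fast=7: a[fast]=8≠a[slow]=6 write a[6]=8, slow++,fast++
slow=6 fast=8: a[fast]=9≠a[slow]=8 write a[7]=9, slow++,fast++
slow=7 fast=9: a[fast]=9=a[slow] dup, fast++
slow=7 fast=10: a[fast]=9=a[slow] dup, fast++
slow=7 fast=11: a[fast]=9=a[slow] dup, fast++
slow=7 fast=12: a[fast]=10≠a[slow]=9 write a[8]=10, slow++,fast++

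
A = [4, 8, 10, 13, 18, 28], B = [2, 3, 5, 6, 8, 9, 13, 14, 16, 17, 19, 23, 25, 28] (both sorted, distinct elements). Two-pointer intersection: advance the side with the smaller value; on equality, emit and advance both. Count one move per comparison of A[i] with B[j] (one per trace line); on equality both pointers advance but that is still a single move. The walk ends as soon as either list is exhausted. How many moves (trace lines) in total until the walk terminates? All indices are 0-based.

17 moves

i=0 j=0: 4>2, j++
i=0 j=1: 4>3, j++
i=0 j=2: 4<5, i++
i=1 j=2: 8>5, j++
i=1 j=3: 8>6, j++
i=1 j=4: 8==8 emit, i++,j++
i=2 j=5: 10>9, j++
i=2 j=6: 10<13, i++
i=3 j=6: 13==13 emit, i++,j++
i=4 j=7: 18>14, j++
i=4 j=8: 18>16, j++
i=4 j=9: 18>17, j++
i=4 j=10: 18<19, i++
i=5 j=10: 28>19, j++
i=5 j=11: 28>23, j++
i=5 j=12: 28>25, j++
i=5 j=13: 28==28 emit, i++,j++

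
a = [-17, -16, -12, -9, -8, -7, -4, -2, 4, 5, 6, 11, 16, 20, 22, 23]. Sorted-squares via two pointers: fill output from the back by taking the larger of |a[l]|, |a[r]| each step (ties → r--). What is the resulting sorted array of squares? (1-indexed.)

[4, 16, 16, 25, 36, 49, 64, 81, 121, 144, 256, 256, 289, 400, 484, 529]

l=1 r=16: |-17|<=|23| out[16]=529, r--
l=1 r=15: |-17|<=|22| out[15]=484, r--
l=1 r=14: |-17|<=|20| out[14]=400, r--
l=1 r=13: |-17|>|16| out[13]=289, l++
l=2 r=13: |-16|<=|16| out[12]=256, r--
l=2 r=12: |-16|>|11| out[11]=256, l++
l=3 r=12: |-12|>|11| out[10]=144, l++
l=4 r=12: |-9|<=|11| out[9]=121, r--
l=4 r=11: |-9|>|6| out[8]=81, l++
l=5 r=11: |-8|>|6| out[7]=64, l++
l=6 r=11: |-7|>|6| out[6]=49, l++
l=7 r=11: |-4|<=|6| out[5]=36, r--
l=7 r=10: |-4|<=|5| out[4]=25, r--
l=7 r=9: |-4|<=|4| out[3]=16, r--
l=7 r=8: |-4|>|-2| out[2]=16, l++
l=8 r=8: |-2|<=|-2| out[1]=4, r--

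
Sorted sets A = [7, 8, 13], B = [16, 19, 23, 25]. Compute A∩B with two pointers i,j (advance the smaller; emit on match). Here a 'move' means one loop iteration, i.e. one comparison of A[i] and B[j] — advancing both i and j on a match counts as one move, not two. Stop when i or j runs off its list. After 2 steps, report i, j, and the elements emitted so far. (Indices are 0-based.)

[i=0,j=0] 7<16 → i++
[i=1,j=0] 8<16 → i++

i=2, j=0, emitted=[]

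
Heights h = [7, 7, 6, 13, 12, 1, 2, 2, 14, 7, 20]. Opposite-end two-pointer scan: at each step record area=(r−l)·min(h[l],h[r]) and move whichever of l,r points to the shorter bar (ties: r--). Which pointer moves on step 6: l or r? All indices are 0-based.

l

l=0 r=10: min(7,20)*10=70 best=70 *, l++
l=1 r=10: min(7,20)*9=63 best=70, l++
l=2 r=10: min(6,20)*8=48 best=70, l++
l=3 r=10: min(13,20)*7=91 best=91 *, l++
l=4 r=10: min(12,20)*6=72 best=91, l++
l=5 r=10: min(1,20)*5=5 best=91, l++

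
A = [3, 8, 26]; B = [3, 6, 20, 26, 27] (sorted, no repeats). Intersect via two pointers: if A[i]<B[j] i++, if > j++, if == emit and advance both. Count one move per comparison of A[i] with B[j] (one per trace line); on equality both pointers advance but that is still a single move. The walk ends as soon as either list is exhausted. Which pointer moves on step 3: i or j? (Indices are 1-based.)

i

[i=1,j=1] 3==3 emit → i++,j++
[i=2,j=2] 8>6 → j++
[i=2,j=3] 8<20 → i++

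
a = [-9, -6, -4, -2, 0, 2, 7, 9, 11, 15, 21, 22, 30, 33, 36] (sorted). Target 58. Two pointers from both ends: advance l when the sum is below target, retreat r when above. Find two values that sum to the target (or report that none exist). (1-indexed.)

(22, 36)

l=1 r=15: -9+36=27 <58, l++
l=2 r=15: -6+36=30 <58, l++
l=3 r=15: -4+36=32 <58, l++
l=4 r=15: -2+36=34 <58, l++
l=5 r=15: 0+36=36 <58, l++
l=6 r=15: 2+36=38 <58, l++
l=7 r=15: 7+36=43 <58, l++
l=8 r=15: 9+36=45 <58, l++
l=9 r=15: 11+36=47 <58, l++
l=10 r=15: 15+36=51 <58, l++
l=11 r=15: 21+36=57 <58, l++
l=12 r=15: 22+36=58, found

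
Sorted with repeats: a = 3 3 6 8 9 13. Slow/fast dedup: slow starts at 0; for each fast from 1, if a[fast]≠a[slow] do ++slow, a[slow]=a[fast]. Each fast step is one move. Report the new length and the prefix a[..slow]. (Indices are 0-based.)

(s=0,f=1) a[fast]=3=a[slow] dup → fast++
(s=0,f=2) a[fast]=6≠a[slow]=3 write a[1]=6 → slow++,fast++
(s=1,f=3) a[fast]=8≠a[slow]=6 write a[2]=8 → slow++,fast++
(s=2,f=4) a[fast]=9≠a[slow]=8 write a[3]=9 → slow++,fast++
(s=3,f=5) a[fast]=13≠a[slow]=9 write a[4]=13 → slow++,fast++

length 5; prefix = [3, 6, 8, 9, 13]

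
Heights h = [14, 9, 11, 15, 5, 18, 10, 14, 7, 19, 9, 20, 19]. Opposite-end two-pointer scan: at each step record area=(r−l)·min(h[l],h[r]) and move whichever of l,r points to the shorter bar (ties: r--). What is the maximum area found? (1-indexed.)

l=1 r=13: min(14,19)*12=168 best=168 *, l++
l=2 r=13: min(9,19)*11=99 best=168, l++
l=3 r=13: min(11,19)*10=110 best=168, l++
l=4 r=13: min(15,19)*9=135 best=168, l++
l=5 r=13: min(5,19)*8=40 best=168, l++
l=6 r=13: min(18,19)*7=126 best=168, l++
l=7 r=13: min(10,19)*6=60 best=168, l++
l=8 r=13: min(14,19)*5=70 best=168, l++
l=9 r=13: min(7,19)*4=28 best=168, l++
l=10 r=13: min(19,19)*3=57 best=168, r--
l=10 r=12: min(19,20)*2=38 best=168, l++
l=11 r=12: min(9,20)*1=9 best=168, l++

max area = 168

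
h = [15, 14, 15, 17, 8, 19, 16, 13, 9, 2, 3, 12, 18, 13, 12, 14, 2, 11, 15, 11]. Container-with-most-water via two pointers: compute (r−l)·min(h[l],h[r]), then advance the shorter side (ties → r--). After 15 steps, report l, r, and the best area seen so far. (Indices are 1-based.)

l=1 r=20: min(15,11)*19=209 best=209 *, r--
l=1 r=19: min(15,15)*18=270 best=270 *, r--
l=1 r=18: min(15,11)*17=187 best=270, r--
l=1 r=17: min(15,2)*16=32 best=270, r--
l=1 r=16: min(15,14)*15=210 best=270, r--
l=1 r=15: min(15,12)*14=168 best=270, r--
l=1 r=14: min(15,13)*13=169 best=270, r--
l=1 r=13: min(15,18)*12=180 best=270, l++
l=2 r=13: min(14,18)*11=154 best=270, l++
l=3 r=13: min(15,18)*10=150 best=270, l++
l=4 r=13: min(17,18)*9=153 best=270, l++
l=5 r=13: min(8,18)*8=64 best=270, l++
l=6 r=13: min(19,18)*7=126 best=270, r--
l=6 r=12: min(19,12)*6=72 best=270, r--
l=6 r=11: min(19,3)*5=15 best=270, r--

l=6, r=10, best area=270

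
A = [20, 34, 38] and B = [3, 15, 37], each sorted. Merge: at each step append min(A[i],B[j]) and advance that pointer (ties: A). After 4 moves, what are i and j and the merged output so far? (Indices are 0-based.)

i=2, j=2, merged so far=[3, 15, 20, 34]

i=0 j=0: A[i]=20>B[j]=3 take 3, j++
i=0 j=1: A[i]=20>B[j]=15 take 15, j++
i=0 j=2: A[i]=20<=B[j]=37 take 20, i++
i=1 j=2: A[i]=34<=B[j]=37 take 34, i++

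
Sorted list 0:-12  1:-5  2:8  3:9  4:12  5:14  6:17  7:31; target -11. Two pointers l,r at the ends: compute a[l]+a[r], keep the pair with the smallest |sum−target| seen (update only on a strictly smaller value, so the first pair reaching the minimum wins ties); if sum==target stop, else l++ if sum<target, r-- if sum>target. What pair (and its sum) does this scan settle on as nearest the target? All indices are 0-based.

l=0 r=7: -12+31=19 d=30 *, r--
l=0 r=6: -12+17=5 d=16 *, r--
l=0 r=5: -12+14=2 d=13 *, r--
l=0 r=4: -12+12=0 d=11 *, r--
l=0 r=3: -12+9=-3 d=8 *, r--
l=0 r=2: -12+8=-4 d=7 *, r--
l=0 r=1: -12+-5=-17 d=6 *, l++

pair (-12, -5) with sum -17 (|Δ|=6)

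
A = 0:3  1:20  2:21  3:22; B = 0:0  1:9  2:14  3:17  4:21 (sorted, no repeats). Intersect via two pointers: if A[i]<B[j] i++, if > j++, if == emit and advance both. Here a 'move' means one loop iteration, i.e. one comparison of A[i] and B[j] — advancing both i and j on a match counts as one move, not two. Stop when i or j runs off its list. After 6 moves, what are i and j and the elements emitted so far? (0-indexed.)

i=2, j=4, emitted=[]

[i=0,j=0] 3>0 → j++
[i=0,j=1] 3<9 → i++
[i=1,j=1] 20>9 → j++
[i=1,j=2] 20>14 → j++
[i=1,j=3] 20>17 → j++
[i=1,j=4] 20<21 → i++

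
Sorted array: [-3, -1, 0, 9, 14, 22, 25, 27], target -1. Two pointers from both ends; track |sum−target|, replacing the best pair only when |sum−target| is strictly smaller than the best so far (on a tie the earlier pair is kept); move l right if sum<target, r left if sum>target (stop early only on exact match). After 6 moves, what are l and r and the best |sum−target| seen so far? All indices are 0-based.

l=1, r=2, best |Δ|=2

[0,7] -3+27=24 d=25 * → r--
[0,6] -3+25=22 d=23 * → r--
[0,5] -3+22=19 d=20 * → r--
[0,4] -3+14=11 d=12 * → r--
[0,3] -3+9=6 d=7 * → r--
[0,2] -3+0=-3 d=2 * → l++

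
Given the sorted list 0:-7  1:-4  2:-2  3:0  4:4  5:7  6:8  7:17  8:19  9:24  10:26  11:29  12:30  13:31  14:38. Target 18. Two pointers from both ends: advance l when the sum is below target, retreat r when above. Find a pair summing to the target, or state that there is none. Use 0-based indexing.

[0,14] -7+38=31 >18 → r--
[0,13] -7+31=24 >18 → r--
[0,12] -7+30=23 >18 → r--
[0,11] -7+29=22 >18 → r--
[0,10] -7+26=19 >18 → r--
[0,9] -7+24=17 <18 → l++
[1,9] -4+24=20 >18 → r--
[1,8] -4+19=15 <18 → l++
[2,8] -2+19=17 <18 → l++
[3,8] 0+19=19 >18 → r--
[3,7] 0+17=17 <18 → l++
[4,7] 4+17=21 >18 → r--
[4,6] 4+8=12 <18 → l++
[5,6] 7+8=15 <18 → l++

no pair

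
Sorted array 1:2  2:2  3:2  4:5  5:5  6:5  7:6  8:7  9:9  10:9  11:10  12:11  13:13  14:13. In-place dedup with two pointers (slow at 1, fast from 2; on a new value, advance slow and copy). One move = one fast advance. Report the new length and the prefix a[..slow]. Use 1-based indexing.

(s=1,f=2) a[fast]=2=a[slow] dup → fast++
(s=1,f=3) a[fast]=2=a[slow] dup → fast++
(s=1,f=4) a[fast]=5≠a[slow]=2 write a[2]=5 → slow++,fast++
(s=2,f=5) a[fast]=5=a[slow] dup → fast++
(s=2,f=6) a[fast]=5=a[slow] dup → fast++
(s=2,f=7) a[fast]=6≠a[slow]=5 write a[3]=6 → slow++,fast++
(s=3,f=8) a[fast]=7≠a[slow]=6 write a[4]=7 → slow++,fast++
(s=4,f=9) a[fast]=9≠a[slow]=7 write a[5]=9 → slow++,fast++
(s=5,f=10) a[fast]=9=a[slow] dup → fast++
(s=5,f=11) a[fast]=10≠a[slow]=9 write a[6]=10 → slow++,fast++
(s=6,f=12) a[fast]=11≠a[slow]=10 write a[7]=11 → slow++,fast++
(s=7,f=13) a[fast]=13≠a[slow]=11 write a[8]=13 → slow++,fast++
(s=8,f=14) a[fast]=13=a[slow] dup → fast++

length 8; prefix = [2, 5, 6, 7, 9, 10, 11, 13]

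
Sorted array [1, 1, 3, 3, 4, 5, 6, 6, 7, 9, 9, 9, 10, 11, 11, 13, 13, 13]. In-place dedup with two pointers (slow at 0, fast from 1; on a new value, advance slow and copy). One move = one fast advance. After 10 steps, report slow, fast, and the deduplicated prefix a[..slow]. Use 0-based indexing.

slow=6, fast=11, prefix=[1, 3, 4, 5, 6, 7, 9]

slow=0 fast=1: a[fast]=1=a[slow] dup, fast++
slow=0 fast=2: a[fast]=3≠a[slow]=1 write a[1]=3, slow++,fast++
slow=1 fast=3: a[fast]=3=a[slow] dup, fast++
slow=1 fast=4: a[fast]=4≠a[slow]=3 write a[2]=4, slow++,fast++
slow=2 fast=5: a[fast]=5≠a[slow]=4 write a[3]=5, slow++,fast++
slow=3 fast=6: a[fast]=6≠a[slow]=5 write a[4]=6, slow++,fast++
slow=4 fast=7: a[fast]=6=a[slow] dup, fast++
slow=4 fast=8: a[fast]=7≠a[slow]=6 write a[5]=7, slow++,fast++
slow=5 fast=9: a[fast]=9≠a[slow]=7 write a[6]=9, slow++,fast++
slow=6 fast=10: a[fast]=9=a[slow] dup, fast++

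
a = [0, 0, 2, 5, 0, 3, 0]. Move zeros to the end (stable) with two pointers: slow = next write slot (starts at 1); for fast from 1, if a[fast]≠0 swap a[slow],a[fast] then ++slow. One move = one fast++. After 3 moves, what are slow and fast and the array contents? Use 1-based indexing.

slow=2, fast=4, a=[2, 0, 0, 5, 0, 3, 0]

slow=1 fast=1: a[fast]=0, fast++
slow=1 fast=2: a[fast]=0, fast++
slow=1 fast=3: a[fast]=2≠0 swap→a[1]=2, slow++,fast++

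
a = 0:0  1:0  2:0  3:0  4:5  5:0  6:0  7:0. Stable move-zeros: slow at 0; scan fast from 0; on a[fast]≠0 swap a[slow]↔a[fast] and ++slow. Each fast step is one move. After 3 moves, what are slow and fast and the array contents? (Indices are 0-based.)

slow=0 fast=0: a[fast]=0, fast++
slow=0 fast=1: a[fast]=0, fast++
slow=0 fast=2: a[fast]=0, fast++

slow=0, fast=3, a=[0, 0, 0, 0, 5, 0, 0, 0]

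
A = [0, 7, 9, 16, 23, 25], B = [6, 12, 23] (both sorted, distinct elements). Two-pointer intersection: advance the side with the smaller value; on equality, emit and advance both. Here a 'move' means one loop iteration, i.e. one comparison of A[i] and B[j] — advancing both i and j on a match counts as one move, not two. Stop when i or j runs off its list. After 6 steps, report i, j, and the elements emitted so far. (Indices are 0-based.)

i=4, j=2, emitted=[]

i=0 j=0: 0<6, i++
i=1 j=0: 7>6, j++
i=1 j=1: 7<12, i++
i=2 j=1: 9<12, i++
i=3 j=1: 16>12, j++
i=3 j=2: 16<23, i++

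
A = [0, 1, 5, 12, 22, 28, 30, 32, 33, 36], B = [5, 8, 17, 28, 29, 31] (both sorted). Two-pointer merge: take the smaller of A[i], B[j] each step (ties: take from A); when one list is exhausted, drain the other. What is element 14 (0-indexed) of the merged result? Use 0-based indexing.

[i=0,j=0] A[i]=0<=B[j]=5 take 0 → i++
[i=1,j=0] A[i]=1<=B[j]=5 take 1 → i++
[i=2,j=0] A[i]=5<=B[j]=5 take 5 → i++
[i=3,j=0] A[i]=12>B[j]=5 take 5 → j++
[i=3,j=1] A[i]=12>B[j]=8 take 8 → j++
[i=3,j=2] A[i]=12<=B[j]=17 take 12 → i++
[i=4,j=2] A[i]=22>B[j]=17 take 17 → j++
[i=4,j=3] A[i]=22<=B[j]=28 take 22 → i++
[i=5,j=3] A[i]=28<=B[j]=28 take 28 → i++
[i=6,j=3] A[i]=30>B[j]=28 take 28 → j++
[i=6,j=4] A[i]=30>B[j]=29 take 29 → j++
[i=6,j=5] A[i]=30<=B[j]=31 take 30 → i++
[i=7,j=5] A[i]=32>B[j]=31 take 31 → j++
[i=7,j=6] B done, take A[i]=32 → i++
[i=8,j=6] B done, take A[i]=33 → i++
[i=9,j=6] B done, take A[i]=36 → i++

merged[14] = 33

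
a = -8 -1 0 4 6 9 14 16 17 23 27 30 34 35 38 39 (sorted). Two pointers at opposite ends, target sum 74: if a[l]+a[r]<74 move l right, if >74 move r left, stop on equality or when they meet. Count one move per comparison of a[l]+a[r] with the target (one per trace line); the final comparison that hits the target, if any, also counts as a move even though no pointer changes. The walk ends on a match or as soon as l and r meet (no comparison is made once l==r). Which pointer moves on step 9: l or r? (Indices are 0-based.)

[0,15] -8+39=31 <74 → l++
[1,15] -1+39=38 <74 → l++
[2,15] 0+39=39 <74 → l++
[3,15] 4+39=43 <74 → l++
[4,15] 6+39=45 <74 → l++
[5,15] 9+39=48 <74 → l++
[6,15] 14+39=53 <74 → l++
[7,15] 16+39=55 <74 → l++
[8,15] 17+39=56 <74 → l++

l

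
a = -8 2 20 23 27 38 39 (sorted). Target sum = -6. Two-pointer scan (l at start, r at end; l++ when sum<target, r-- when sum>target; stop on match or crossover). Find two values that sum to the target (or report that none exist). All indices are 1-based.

l=1 r=7: -8+39=31 >-6, r--
l=1 r=6: -8+38=30 >-6, r--
l=1 r=5: -8+27=19 >-6, r--
l=1 r=4: -8+23=15 >-6, r--
l=1 r=3: -8+20=12 >-6, r--
l=1 r=2: -8+2=-6, found

(-8, 2)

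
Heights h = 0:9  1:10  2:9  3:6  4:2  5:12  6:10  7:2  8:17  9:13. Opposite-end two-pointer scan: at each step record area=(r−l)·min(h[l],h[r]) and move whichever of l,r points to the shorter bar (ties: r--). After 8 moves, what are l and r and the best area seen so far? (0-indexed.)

l=8, r=9, best area=81

[0,9] min(9,13)*9=81 best=81 * → l++
[1,9] min(10,13)*8=80 best=81 → l++
[2,9] min(9,13)*7=63 best=81 → l++
[3,9] min(6,13)*6=36 best=81 → l++
[4,9] min(2,13)*5=10 best=81 → l++
[5,9] min(12,13)*4=48 best=81 → l++
[6,9] min(10,13)*3=30 best=81 → l++
[7,9] min(2,13)*2=4 best=81 → l++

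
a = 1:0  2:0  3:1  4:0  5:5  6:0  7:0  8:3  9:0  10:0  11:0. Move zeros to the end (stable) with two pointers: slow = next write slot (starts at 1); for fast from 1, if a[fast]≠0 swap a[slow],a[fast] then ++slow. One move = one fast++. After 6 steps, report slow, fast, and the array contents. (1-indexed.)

(s=1,f=1) a[fast]=0 → fast++
(s=1,f=2) a[fast]=0 → fast++
(s=1,f=3) a[fast]=1≠0 swap→a[1]=1 → slow++,fast++
(s=2,f=4) a[fast]=0 → fast++
(s=2,f=5) a[fast]=5≠0 swap→a[2]=5 → slow++,fast++
(s=3,f=6) a[fast]=0 → fast++

slow=3, fast=7, a=[1, 5, 0, 0, 0, 0, 0, 3, 0, 0, 0]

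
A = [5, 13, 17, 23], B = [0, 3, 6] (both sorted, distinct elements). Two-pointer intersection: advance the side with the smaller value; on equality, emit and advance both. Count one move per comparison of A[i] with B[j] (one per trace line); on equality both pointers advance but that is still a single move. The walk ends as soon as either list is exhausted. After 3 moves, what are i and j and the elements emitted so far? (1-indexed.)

[i=1,j=1] 5>0 → j++
[i=1,j=2] 5>3 → j++
[i=1,j=3] 5<6 → i++

i=2, j=3, emitted=[]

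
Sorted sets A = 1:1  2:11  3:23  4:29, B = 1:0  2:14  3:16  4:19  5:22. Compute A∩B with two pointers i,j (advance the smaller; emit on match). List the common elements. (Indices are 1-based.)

i=1 j=1: 1>0, j++
i=1 j=2: 1<14, i++
i=2 j=2: 11<14, i++
i=3 j=2: 23>14, j++
i=3 j=3: 23>16, j++
i=3 j=4: 23>19, j++
i=3 j=5: 23>22, j++

intersection = []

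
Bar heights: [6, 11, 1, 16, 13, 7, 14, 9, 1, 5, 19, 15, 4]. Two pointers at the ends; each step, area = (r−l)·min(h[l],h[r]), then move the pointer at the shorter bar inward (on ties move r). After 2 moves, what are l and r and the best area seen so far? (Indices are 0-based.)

l=1, r=11, best area=66

[0,12] min(6,4)*12=48 best=48 * → r--
[0,11] min(6,15)*11=66 best=66 * → l++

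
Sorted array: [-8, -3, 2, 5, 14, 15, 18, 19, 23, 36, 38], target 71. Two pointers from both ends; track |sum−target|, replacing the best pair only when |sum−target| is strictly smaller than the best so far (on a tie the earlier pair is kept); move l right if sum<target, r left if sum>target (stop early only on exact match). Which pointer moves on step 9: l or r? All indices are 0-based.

l

l=0 r=10: -8+38=30 d=41 *, l++
l=1 r=10: -3+38=35 d=36 *, l++
l=2 r=10: 2+38=40 d=31 *, l++
l=3 r=10: 5+38=43 d=28 *, l++
l=4 r=10: 14+38=52 d=19 *, l++
l=5 r=10: 15+38=53 d=18 *, l++
l=6 r=10: 18+38=56 d=15 *, l++
l=7 r=10: 19+38=57 d=14 *, l++
l=8 r=10: 23+38=61 d=10 *, l++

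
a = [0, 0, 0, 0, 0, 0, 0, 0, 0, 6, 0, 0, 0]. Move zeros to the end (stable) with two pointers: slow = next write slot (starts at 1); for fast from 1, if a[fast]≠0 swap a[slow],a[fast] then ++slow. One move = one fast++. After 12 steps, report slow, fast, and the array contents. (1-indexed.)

slow=2, fast=13, a=[6, 0, 0, 0, 0, 0, 0, 0, 0, 0, 0, 0, 0]

(s=1,f=1) a[fast]=0 → fast++
(s=1,f=2) a[fast]=0 → fast++
(s=1,f=3) a[fast]=0 → fast++
(s=1,f=4) a[fast]=0 → fast++
(s=1,f=5) a[fast]=0 → fast++
(s=1,f=6) a[fast]=0 → fast++
(s=1,f=7) a[fast]=0 → fast++
(s=1,f=8) a[fast]=0 → fast++
(s=1,f=9) a[fast]=0 → fast++
(s=1,f=10) a[fast]=6≠0 swap→a[1]=6 → slow++,fast++
(s=2,f=11) a[fast]=0 → fast++
(s=2,f=12) a[fast]=0 → fast++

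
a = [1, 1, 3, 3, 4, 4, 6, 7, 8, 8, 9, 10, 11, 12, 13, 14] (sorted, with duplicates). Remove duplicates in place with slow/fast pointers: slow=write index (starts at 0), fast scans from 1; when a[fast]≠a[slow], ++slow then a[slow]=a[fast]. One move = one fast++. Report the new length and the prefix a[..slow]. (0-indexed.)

length 12; prefix = [1, 3, 4, 6, 7, 8, 9, 10, 11, 12, 13, 14]

slow=0 fast=1: a[fast]=1=a[slow] dup, fast++
slow=0 fast=2: a[fast]=3≠a[slow]=1 write a[1]=3, slow++,fast++
slow=1 fast=3: a[fast]=3=a[slow] dup, fast++
slow=1 fast=4: a[fast]=4≠a[slow]=3 write a[2]=4, slow++,fast++
slow=2 fast=5: a[fast]=4=a[slow] dup, fast++
slow=2 fast=6: a[fast]=6≠a[slow]=4 write a[3]=6, slow++,fast++
slow=3 fast=7: a[fast]=7≠a[slow]=6 write a[4]=7, slow++,fast++
slow=4 fast=8: a[fast]=8≠a[slow]=7 write a[5]=8, slow++,fast++
slow=5 fast=9: a[fast]=8=a[slow] dup, fast++
slow=5 fast=10: a[fast]=9≠a[slow]=8 write a[6]=9, slow++,fast++
slow=6 fast=11: a[fast]=10≠a[slow]=9 write a[7]=10, slow++,fast++
slow=7 fast=12: a[fast]=11≠a[slow]=10 write a[8]=11, slow++,fast++
slow=8 fast=13: a[fast]=12≠a[slow]=11 write a[9]=12, slow++,fast++
slow=9 fast=14: a[fast]=13≠a[slow]=12 write a[10]=13, slow++,fast++
slow=10 fast=15: a[fast]=14≠a[slow]=13 write a[11]=14, slow++,fast++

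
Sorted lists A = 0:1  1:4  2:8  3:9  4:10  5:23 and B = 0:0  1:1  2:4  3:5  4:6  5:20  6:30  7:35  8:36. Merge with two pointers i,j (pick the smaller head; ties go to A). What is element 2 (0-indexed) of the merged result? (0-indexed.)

[i=0,j=0] A[i]=1>B[j]=0 take 0 → j++
[i=0,j=1] A[i]=1<=B[j]=1 take 1 → i++
[i=1,j=1] A[i]=4>B[j]=1 take 1 → j++
[i=1,j=2] A[i]=4<=B[j]=4 take 4 → i++
[i=2,j=2] A[i]=8>B[j]=4 take 4 → j++
[i=2,j=3] A[i]=8>B[j]=5 take 5 → j++
[i=2,j=4] A[i]=8>B[j]=6 take 6 → j++
[i=2,j=5] A[i]=8<=B[j]=20 take 8 → i++
[i=3,j=5] A[i]=9<=B[j]=20 take 9 → i++
[i=4,j=5] A[i]=10<=B[j]=20 take 10 → i++
[i=5,j=5] A[i]=23>B[j]=20 take 20 → j++
[i=5,j=6] A[i]=23<=B[j]=30 take 23 → i++
[i=6,j=6] A done, take B[j]=30 → j++
[i=6,j=7] A done, take B[j]=35 → j++
[i=6,j=8] A done, take B[j]=36 → j++

merged[2] = 1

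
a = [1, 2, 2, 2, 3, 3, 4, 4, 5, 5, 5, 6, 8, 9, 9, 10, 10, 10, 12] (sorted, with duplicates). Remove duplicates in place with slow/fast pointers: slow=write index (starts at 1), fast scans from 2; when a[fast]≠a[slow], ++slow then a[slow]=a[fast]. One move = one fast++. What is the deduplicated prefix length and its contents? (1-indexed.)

slow=1 fast=2: a[fast]=2≠a[slow]=1 write a[2]=2, slow++,fast++
slow=2 fast=3: a[fast]=2=a[slow] dup, fast++
slow=2 fast=4: a[fast]=2=a[slow] dup, fast++
slow=2 fast=5: a[fast]=3≠a[slow]=2 write a[3]=3, slow++,fast++
slow=3 fast=6: a[fast]=3=a[slow] dup, fast++
slow=3 fast=7: a[fast]=4≠a[slow]=3 write a[4]=4, slow++,fast++
slow=4 fast=8: a[fast]=4=a[slow] dup, fast++
slow=4 fast=9: a[fast]=5≠a[slow]=4 write a[5]=5, slow++,fast++
slow=5 fast=10: a[fast]=5=a[slow] dup, fast++
slow=5 fast=11: a[fast]=5=a[slow] dup, fast++
slow=5 fast=12: a[fast]=6≠a[slow]=5 write a[6]=6, slow++,fast++
slow=6 fast=13: a[fast]=8≠a[slow]=6 write a[7]=8, slow++,fast++
slow=7 fast=14: a[fast]=9≠a[slow]=8 write a[8]=9, slow++,fast++
slow=8 fast=15: a[fast]=9=a[slow] dup, fast++
slow=8 fast=16: a[fast]=10≠a[slow]=9 write a[9]=10, slow++,fast++
slow=9 fast=17: a[fast]=10=a[slow] dup, fast++
slow=9 fast=18: a[fast]=10=a[slow] dup, fast++
slow=9 fast=19: a[fast]=12≠a[slow]=10 write a[10]=12, slow++,fast++

length 10; prefix = [1, 2, 3, 4, 5, 6, 8, 9, 10, 12]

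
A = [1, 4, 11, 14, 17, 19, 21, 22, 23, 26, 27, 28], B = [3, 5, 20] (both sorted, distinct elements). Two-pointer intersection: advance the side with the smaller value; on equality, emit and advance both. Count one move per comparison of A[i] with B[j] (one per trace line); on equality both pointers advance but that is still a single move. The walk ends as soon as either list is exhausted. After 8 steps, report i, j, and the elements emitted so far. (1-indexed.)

i=7, j=3, emitted=[]

[i=1,j=1] 1<3 → i++
[i=2,j=1] 4>3 → j++
[i=2,j=2] 4<5 → i++
[i=3,j=2] 11>5 → j++
[i=3,j=3] 11<20 → i++
[i=4,j=3] 14<20 → i++
[i=5,j=3] 17<20 → i++
[i=6,j=3] 19<20 → i++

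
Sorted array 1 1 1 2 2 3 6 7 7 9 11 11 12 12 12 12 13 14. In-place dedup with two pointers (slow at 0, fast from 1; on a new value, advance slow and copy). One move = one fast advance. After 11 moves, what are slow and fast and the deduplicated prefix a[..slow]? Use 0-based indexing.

(s=0,f=1) a[fast]=1=a[slow] dup → fast++
(s=0,f=2) a[fast]=1=a[slow] dup → fast++
(s=0,f=3) a[fast]=2≠a[slow]=1 write a[1]=2 → slow++,fast++
(s=1,f=4) a[fast]=2=a[slow] dup → fast++
(s=1,f=5) a[fast]=3≠a[slow]=2 write a[2]=3 → slow++,fast++
(s=2,f=6) a[fast]=6≠a[slow]=3 write a[3]=6 → slow++,fast++
(s=3,f=7) a[fast]=7≠a[slow]=6 write a[4]=7 → slow++,fast++
(s=4,f=8) a[fast]=7=a[slow] dup → fast++
(s=4,f=9) a[fast]=9≠a[slow]=7 write a[5]=9 → slow++,fast++
(s=5,f=10) a[fast]=11≠a[slow]=9 write a[6]=11 → slow++,fast++
(s=6,f=11) a[fast]=11=a[slow] dup → fast++

slow=6, fast=12, prefix=[1, 2, 3, 6, 7, 9, 11]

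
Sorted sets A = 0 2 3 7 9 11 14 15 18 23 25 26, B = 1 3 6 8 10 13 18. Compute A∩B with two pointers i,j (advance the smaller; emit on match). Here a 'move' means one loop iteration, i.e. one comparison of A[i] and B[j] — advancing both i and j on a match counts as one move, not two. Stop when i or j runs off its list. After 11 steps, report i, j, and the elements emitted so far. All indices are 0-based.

i=6, j=6, emitted=[3]

[i=0,j=0] 0<1 → i++
[i=1,j=0] 2>1 → j++
[i=1,j=1] 2<3 → i++
[i=2,j=1] 3==3 emit → i++,j++
[i=3,j=2] 7>6 → j++
[i=3,j=3] 7<8 → i++
[i=4,j=3] 9>8 → j++
[i=4,j=4] 9<10 → i++
[i=5,j=4] 11>10 → j++
[i=5,j=5] 11<13 → i++
[i=6,j=5] 14>13 → j++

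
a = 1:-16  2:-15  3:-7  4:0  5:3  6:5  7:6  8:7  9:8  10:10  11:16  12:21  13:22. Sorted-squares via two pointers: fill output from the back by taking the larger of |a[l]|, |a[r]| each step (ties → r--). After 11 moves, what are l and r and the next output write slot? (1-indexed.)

l=4, r=5, next write slot=2

[1,13] |-16|<=|22| out[13]=484 → r--
[1,12] |-16|<=|21| out[12]=441 → r--
[1,11] |-16|<=|16| out[11]=256 → r--
[1,10] |-16|>|10| out[10]=256 → l++
[2,10] |-15|>|10| out[9]=225 → l++
[3,10] |-7|<=|10| out[8]=100 → r--
[3,9] |-7|<=|8| out[7]=64 → r--
[3,8] |-7|<=|7| out[6]=49 → r--
[3,7] |-7|>|6| out[5]=49 → l++
[4,7] |0|<=|6| out[4]=36 → r--
[4,6] |0|<=|5| out[3]=25 → r--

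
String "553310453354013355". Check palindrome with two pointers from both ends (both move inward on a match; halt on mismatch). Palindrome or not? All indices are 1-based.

l=1 r=18: '5'=='5', l++,r--
l=2 r=17: '5'=='5', l++,r--
l=3 r=16: '3'=='3', l++,r--
l=4 r=15: '3'=='3', l++,r--
l=5 r=14: '1'=='1', l++,r--
l=6 r=13: '0'=='0', l++,r--
l=7 r=12: '4'=='4', l++,r--
l=8 r=11: '5'=='5', l++,r--
l=9 r=10: '3'=='3', l++,r--

palindrome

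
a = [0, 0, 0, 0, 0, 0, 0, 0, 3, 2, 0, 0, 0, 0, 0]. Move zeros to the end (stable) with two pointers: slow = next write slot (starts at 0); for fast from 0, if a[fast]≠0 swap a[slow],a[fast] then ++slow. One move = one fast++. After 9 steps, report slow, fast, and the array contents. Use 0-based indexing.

(s=0,f=0) a[fast]=0 → fast++
(s=0,f=1) a[fast]=0 → fast++
(s=0,f=2) a[fast]=0 → fast++
(s=0,f=3) a[fast]=0 → fast++
(s=0,f=4) a[fast]=0 → fast++
(s=0,f=5) a[fast]=0 → fast++
(s=0,f=6) a[fast]=0 → fast++
(s=0,f=7) a[fast]=0 → fast++
(s=0,f=8) a[fast]=3≠0 swap→a[0]=3 → slow++,fast++

slow=1, fast=9, a=[3, 0, 0, 0, 0, 0, 0, 0, 0, 2, 0, 0, 0, 0, 0]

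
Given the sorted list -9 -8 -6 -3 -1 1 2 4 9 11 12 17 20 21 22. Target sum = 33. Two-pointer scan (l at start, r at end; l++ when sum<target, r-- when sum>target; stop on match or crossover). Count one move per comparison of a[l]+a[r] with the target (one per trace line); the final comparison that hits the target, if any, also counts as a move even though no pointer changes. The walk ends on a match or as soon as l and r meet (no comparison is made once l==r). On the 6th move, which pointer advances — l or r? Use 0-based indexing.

[0,14] -9+22=13 <33 → l++
[1,14] -8+22=14 <33 → l++
[2,14] -6+22=16 <33 → l++
[3,14] -3+22=19 <33 → l++
[4,14] -1+22=21 <33 → l++
[5,14] 1+22=23 <33 → l++

l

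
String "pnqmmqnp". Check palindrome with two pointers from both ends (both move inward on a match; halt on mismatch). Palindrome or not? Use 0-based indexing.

l=0 r=7: 'p'=='p', l++,r--
l=1 r=6: 'n'=='n', l++,r--
l=2 r=5: 'q'=='q', l++,r--
l=3 r=4: 'm'=='m', l++,r--

palindrome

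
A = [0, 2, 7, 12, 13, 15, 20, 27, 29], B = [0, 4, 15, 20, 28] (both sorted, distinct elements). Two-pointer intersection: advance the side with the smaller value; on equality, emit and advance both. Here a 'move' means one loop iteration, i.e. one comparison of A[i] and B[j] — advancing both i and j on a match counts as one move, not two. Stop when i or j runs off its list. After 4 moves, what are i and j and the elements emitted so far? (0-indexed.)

i=3, j=2, emitted=[0]

i=0 j=0: 0==0 emit, i++,j++
i=1 j=1: 2<4, i++
i=2 j=1: 7>4, j++
i=2 j=2: 7<15, i++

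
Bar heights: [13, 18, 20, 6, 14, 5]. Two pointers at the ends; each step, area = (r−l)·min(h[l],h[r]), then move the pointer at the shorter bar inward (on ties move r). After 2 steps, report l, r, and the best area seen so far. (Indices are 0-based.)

[0,5] min(13,5)*5=25 best=25 * → r--
[0,4] min(13,14)*4=52 best=52 * → l++

l=1, r=4, best area=52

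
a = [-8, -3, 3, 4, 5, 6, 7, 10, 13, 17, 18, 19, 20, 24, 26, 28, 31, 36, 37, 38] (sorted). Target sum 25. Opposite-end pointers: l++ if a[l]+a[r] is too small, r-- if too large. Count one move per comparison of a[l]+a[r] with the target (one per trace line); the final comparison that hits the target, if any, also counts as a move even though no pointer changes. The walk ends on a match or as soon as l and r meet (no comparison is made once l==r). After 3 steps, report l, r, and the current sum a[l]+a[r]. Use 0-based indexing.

l=0, r=16, sum=23

l=0 r=19: -8+38=30 >25, r--
l=0 r=18: -8+37=29 >25, r--
l=0 r=17: -8+36=28 >25, r--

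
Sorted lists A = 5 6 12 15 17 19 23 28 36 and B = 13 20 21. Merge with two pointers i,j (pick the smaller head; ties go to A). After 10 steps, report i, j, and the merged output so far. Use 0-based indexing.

[i=0,j=0] A[i]=5<=B[j]=13 take 5 → i++
[i=1,j=0] A[i]=6<=B[j]=13 take 6 → i++
[i=2,j=0] A[i]=12<=B[j]=13 take 12 → i++
[i=3,j=0] A[i]=15>B[j]=13 take 13 → j++
[i=3,j=1] A[i]=15<=B[j]=20 take 15 → i++
[i=4,j=1] A[i]=17<=B[j]=20 take 17 → i++
[i=5,j=1] A[i]=19<=B[j]=20 take 19 → i++
[i=6,j=1] A[i]=23>B[j]=20 take 20 → j++
[i=6,j=2] A[i]=23>B[j]=21 take 21 → j++
[i=6,j=3] B done, take A[i]=23 → i++

i=7, j=3, merged so far=[5, 6, 12, 13, 15, 17, 19, 20, 21, 23]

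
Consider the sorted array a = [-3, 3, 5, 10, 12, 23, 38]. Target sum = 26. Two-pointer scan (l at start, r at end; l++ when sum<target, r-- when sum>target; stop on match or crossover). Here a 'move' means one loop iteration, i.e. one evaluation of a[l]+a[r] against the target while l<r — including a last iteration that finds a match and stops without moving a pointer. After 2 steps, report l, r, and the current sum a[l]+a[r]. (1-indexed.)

l=2, r=6, sum=26

l=1 r=7: -3+38=35 >26, r--
l=1 r=6: -3+23=20 <26, l++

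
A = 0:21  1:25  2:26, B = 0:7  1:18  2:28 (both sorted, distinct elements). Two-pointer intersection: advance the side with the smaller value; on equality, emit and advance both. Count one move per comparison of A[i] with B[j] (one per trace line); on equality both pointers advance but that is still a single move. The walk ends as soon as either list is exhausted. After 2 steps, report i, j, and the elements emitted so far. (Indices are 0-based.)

i=0, j=2, emitted=[]

[i=0,j=0] 21>7 → j++
[i=0,j=1] 21>18 → j++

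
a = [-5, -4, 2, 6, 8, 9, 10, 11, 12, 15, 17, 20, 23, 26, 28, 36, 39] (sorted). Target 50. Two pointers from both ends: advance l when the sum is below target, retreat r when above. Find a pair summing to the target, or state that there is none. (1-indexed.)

l=1 r=17: -5+39=34 <50, l++
l=2 r=17: -4+39=35 <50, l++
l=3 r=17: 2+39=41 <50, l++
l=4 r=17: 6+39=45 <50, l++
l=5 r=17: 8+39=47 <50, l++
l=6 r=17: 9+39=48 <50, l++
l=7 r=17: 10+39=49 <50, l++
l=8 r=17: 11+39=50, found

(11, 39)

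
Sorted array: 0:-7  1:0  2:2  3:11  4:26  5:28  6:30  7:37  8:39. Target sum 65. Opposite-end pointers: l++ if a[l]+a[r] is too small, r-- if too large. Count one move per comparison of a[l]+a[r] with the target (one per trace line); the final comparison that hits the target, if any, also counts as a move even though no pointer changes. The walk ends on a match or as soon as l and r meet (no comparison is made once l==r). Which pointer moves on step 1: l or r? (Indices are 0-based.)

l

[0,8] -7+39=32 <65 → l++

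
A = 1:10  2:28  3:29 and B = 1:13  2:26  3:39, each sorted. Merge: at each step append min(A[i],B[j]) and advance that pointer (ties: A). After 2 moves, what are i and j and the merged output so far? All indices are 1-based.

i=2, j=2, merged so far=[10, 13]

i=1 j=1: A[i]=10<=B[j]=13 take 10, i++
i=2 j=1: A[i]=28>B[j]=13 take 13, j++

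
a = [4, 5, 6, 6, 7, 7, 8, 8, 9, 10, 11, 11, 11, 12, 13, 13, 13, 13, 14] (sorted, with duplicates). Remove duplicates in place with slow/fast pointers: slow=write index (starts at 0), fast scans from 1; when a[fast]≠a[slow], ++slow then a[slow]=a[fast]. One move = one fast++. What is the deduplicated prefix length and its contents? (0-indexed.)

(s=0,f=1) a[fast]=5≠a[slow]=4 write a[1]=5 → slow++,fast++
(s=1,f=2) a[fast]=6≠a[slow]=5 write a[2]=6 → slow++,fast++
(s=2,f=3) a[fast]=6=a[slow] dup → fast++
(s=2,f=4) a[fast]=7≠a[slow]=6 write a[3]=7 → slow++,fast++
(s=3,f=5) a[fast]=7=a[slow] dup → fast++
(s=3,f=6) a[fast]=8≠a[slow]=7 write a[4]=8 → slow++,fast++
(s=4,f=7) a[fast]=8=a[slow] dup → fast++
(s=4,f=8) a[fast]=9≠a[slow]=8 write a[5]=9 → slow++,fast++
(s=5,f=9) a[fast]=10≠a[slow]=9 write a[6]=10 → slow++,fast++
(s=6,f=10) a[fast]=11≠a[slow]=10 write a[7]=11 → slow++,fast++
(s=7,f=11) a[fast]=11=a[slow] dup → fast++
(s=7,f=12) a[fast]=11=a[slow] dup → fast++
(s=7,f=13) a[fast]=12≠a[slow]=11 write a[8]=12 → slow++,fast++
(s=8,f=14) a[fast]=13≠a[slow]=12 write a[9]=13 → slow++,fast++
(s=9,f=15) a[fast]=13=a[slow] dup → fast++
(s=9,f=16) a[fast]=13=a[slow] dup → fast++
(s=9,f=17) a[fast]=13=a[slow] dup → fast++
(s=9,f=18) a[fast]=14≠a[slow]=13 write a[10]=14 → slow++,fast++

length 11; prefix = [4, 5, 6, 7, 8, 9, 10, 11, 12, 13, 14]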